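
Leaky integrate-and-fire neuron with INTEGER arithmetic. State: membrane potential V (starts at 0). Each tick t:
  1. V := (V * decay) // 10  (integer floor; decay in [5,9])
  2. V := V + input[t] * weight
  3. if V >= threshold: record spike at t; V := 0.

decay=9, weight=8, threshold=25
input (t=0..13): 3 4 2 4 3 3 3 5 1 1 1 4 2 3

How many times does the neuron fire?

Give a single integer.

Answer: 6

Derivation:
t=0: input=3 -> V=24
t=1: input=4 -> V=0 FIRE
t=2: input=2 -> V=16
t=3: input=4 -> V=0 FIRE
t=4: input=3 -> V=24
t=5: input=3 -> V=0 FIRE
t=6: input=3 -> V=24
t=7: input=5 -> V=0 FIRE
t=8: input=1 -> V=8
t=9: input=1 -> V=15
t=10: input=1 -> V=21
t=11: input=4 -> V=0 FIRE
t=12: input=2 -> V=16
t=13: input=3 -> V=0 FIRE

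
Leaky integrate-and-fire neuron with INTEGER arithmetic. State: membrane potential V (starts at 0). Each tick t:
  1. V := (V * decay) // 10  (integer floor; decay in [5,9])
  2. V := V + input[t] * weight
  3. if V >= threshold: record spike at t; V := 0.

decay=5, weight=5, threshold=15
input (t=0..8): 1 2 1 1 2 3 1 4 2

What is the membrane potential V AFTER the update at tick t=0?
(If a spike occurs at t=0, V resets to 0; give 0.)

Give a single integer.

Answer: 5

Derivation:
t=0: input=1 -> V=5
t=1: input=2 -> V=12
t=2: input=1 -> V=11
t=3: input=1 -> V=10
t=4: input=2 -> V=0 FIRE
t=5: input=3 -> V=0 FIRE
t=6: input=1 -> V=5
t=7: input=4 -> V=0 FIRE
t=8: input=2 -> V=10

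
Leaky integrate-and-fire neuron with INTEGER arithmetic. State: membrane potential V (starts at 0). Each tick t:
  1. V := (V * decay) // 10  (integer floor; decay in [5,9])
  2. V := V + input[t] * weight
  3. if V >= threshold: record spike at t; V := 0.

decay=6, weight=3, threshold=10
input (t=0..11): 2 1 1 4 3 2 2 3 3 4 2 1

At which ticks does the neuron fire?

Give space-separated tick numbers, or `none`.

Answer: 3 5 7 9

Derivation:
t=0: input=2 -> V=6
t=1: input=1 -> V=6
t=2: input=1 -> V=6
t=3: input=4 -> V=0 FIRE
t=4: input=3 -> V=9
t=5: input=2 -> V=0 FIRE
t=6: input=2 -> V=6
t=7: input=3 -> V=0 FIRE
t=8: input=3 -> V=9
t=9: input=4 -> V=0 FIRE
t=10: input=2 -> V=6
t=11: input=1 -> V=6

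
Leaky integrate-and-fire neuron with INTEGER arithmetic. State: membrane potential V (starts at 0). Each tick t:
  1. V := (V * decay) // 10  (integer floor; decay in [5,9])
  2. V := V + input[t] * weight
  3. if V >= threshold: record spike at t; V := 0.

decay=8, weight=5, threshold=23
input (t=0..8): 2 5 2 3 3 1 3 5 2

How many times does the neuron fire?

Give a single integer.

Answer: 4

Derivation:
t=0: input=2 -> V=10
t=1: input=5 -> V=0 FIRE
t=2: input=2 -> V=10
t=3: input=3 -> V=0 FIRE
t=4: input=3 -> V=15
t=5: input=1 -> V=17
t=6: input=3 -> V=0 FIRE
t=7: input=5 -> V=0 FIRE
t=8: input=2 -> V=10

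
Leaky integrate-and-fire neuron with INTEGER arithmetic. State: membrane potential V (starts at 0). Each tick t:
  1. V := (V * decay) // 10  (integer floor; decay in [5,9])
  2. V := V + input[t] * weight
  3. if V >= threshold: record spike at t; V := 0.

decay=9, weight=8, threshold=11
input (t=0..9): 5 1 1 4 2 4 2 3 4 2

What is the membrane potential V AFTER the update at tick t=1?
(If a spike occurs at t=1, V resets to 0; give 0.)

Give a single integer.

t=0: input=5 -> V=0 FIRE
t=1: input=1 -> V=8
t=2: input=1 -> V=0 FIRE
t=3: input=4 -> V=0 FIRE
t=4: input=2 -> V=0 FIRE
t=5: input=4 -> V=0 FIRE
t=6: input=2 -> V=0 FIRE
t=7: input=3 -> V=0 FIRE
t=8: input=4 -> V=0 FIRE
t=9: input=2 -> V=0 FIRE

Answer: 8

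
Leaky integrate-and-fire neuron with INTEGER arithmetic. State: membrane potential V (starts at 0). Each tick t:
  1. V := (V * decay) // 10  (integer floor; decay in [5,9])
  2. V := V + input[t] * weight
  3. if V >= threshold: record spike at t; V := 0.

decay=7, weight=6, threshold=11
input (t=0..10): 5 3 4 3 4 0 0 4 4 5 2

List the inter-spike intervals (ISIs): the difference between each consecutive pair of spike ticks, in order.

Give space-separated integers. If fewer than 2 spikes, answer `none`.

Answer: 1 1 1 1 3 1 1 1

Derivation:
t=0: input=5 -> V=0 FIRE
t=1: input=3 -> V=0 FIRE
t=2: input=4 -> V=0 FIRE
t=3: input=3 -> V=0 FIRE
t=4: input=4 -> V=0 FIRE
t=5: input=0 -> V=0
t=6: input=0 -> V=0
t=7: input=4 -> V=0 FIRE
t=8: input=4 -> V=0 FIRE
t=9: input=5 -> V=0 FIRE
t=10: input=2 -> V=0 FIRE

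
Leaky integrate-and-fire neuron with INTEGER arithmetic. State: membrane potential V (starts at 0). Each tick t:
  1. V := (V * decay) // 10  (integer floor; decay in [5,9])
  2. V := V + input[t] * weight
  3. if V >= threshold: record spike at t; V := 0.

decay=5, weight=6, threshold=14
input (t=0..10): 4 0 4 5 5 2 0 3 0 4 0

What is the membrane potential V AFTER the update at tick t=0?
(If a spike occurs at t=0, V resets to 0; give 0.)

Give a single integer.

Answer: 0

Derivation:
t=0: input=4 -> V=0 FIRE
t=1: input=0 -> V=0
t=2: input=4 -> V=0 FIRE
t=3: input=5 -> V=0 FIRE
t=4: input=5 -> V=0 FIRE
t=5: input=2 -> V=12
t=6: input=0 -> V=6
t=7: input=3 -> V=0 FIRE
t=8: input=0 -> V=0
t=9: input=4 -> V=0 FIRE
t=10: input=0 -> V=0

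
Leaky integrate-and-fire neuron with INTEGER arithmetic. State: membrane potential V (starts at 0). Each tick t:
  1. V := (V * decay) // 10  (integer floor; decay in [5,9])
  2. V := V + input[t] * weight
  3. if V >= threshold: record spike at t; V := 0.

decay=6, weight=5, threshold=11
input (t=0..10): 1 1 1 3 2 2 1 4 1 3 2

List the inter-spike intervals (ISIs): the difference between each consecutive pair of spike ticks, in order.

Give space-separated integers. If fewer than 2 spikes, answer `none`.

Answer: 2 2 2

Derivation:
t=0: input=1 -> V=5
t=1: input=1 -> V=8
t=2: input=1 -> V=9
t=3: input=3 -> V=0 FIRE
t=4: input=2 -> V=10
t=5: input=2 -> V=0 FIRE
t=6: input=1 -> V=5
t=7: input=4 -> V=0 FIRE
t=8: input=1 -> V=5
t=9: input=3 -> V=0 FIRE
t=10: input=2 -> V=10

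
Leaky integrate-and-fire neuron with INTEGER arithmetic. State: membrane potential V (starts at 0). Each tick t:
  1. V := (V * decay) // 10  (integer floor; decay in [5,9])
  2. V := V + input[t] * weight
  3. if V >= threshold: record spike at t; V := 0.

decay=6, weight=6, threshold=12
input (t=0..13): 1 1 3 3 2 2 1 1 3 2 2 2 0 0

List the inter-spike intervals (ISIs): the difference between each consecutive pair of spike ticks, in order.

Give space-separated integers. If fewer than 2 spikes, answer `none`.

t=0: input=1 -> V=6
t=1: input=1 -> V=9
t=2: input=3 -> V=0 FIRE
t=3: input=3 -> V=0 FIRE
t=4: input=2 -> V=0 FIRE
t=5: input=2 -> V=0 FIRE
t=6: input=1 -> V=6
t=7: input=1 -> V=9
t=8: input=3 -> V=0 FIRE
t=9: input=2 -> V=0 FIRE
t=10: input=2 -> V=0 FIRE
t=11: input=2 -> V=0 FIRE
t=12: input=0 -> V=0
t=13: input=0 -> V=0

Answer: 1 1 1 3 1 1 1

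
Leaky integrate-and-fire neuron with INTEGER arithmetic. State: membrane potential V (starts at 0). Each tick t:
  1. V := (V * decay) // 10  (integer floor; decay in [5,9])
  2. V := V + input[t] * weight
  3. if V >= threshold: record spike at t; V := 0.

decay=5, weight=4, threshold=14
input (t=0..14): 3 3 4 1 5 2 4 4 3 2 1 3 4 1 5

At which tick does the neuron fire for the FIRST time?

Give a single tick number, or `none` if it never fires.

t=0: input=3 -> V=12
t=1: input=3 -> V=0 FIRE
t=2: input=4 -> V=0 FIRE
t=3: input=1 -> V=4
t=4: input=5 -> V=0 FIRE
t=5: input=2 -> V=8
t=6: input=4 -> V=0 FIRE
t=7: input=4 -> V=0 FIRE
t=8: input=3 -> V=12
t=9: input=2 -> V=0 FIRE
t=10: input=1 -> V=4
t=11: input=3 -> V=0 FIRE
t=12: input=4 -> V=0 FIRE
t=13: input=1 -> V=4
t=14: input=5 -> V=0 FIRE

Answer: 1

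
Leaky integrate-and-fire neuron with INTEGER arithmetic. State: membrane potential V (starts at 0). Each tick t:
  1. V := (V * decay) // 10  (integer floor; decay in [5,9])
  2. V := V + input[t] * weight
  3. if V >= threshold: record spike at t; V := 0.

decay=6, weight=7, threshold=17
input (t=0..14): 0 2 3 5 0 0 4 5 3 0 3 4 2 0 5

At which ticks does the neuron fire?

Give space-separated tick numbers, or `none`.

Answer: 2 3 6 7 8 10 11 14

Derivation:
t=0: input=0 -> V=0
t=1: input=2 -> V=14
t=2: input=3 -> V=0 FIRE
t=3: input=5 -> V=0 FIRE
t=4: input=0 -> V=0
t=5: input=0 -> V=0
t=6: input=4 -> V=0 FIRE
t=7: input=5 -> V=0 FIRE
t=8: input=3 -> V=0 FIRE
t=9: input=0 -> V=0
t=10: input=3 -> V=0 FIRE
t=11: input=4 -> V=0 FIRE
t=12: input=2 -> V=14
t=13: input=0 -> V=8
t=14: input=5 -> V=0 FIRE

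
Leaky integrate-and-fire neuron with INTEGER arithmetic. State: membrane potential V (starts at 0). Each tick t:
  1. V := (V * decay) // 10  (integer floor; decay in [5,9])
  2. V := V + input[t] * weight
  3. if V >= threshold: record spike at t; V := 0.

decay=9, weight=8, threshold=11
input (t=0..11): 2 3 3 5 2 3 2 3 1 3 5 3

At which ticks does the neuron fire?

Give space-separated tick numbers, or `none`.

t=0: input=2 -> V=0 FIRE
t=1: input=3 -> V=0 FIRE
t=2: input=3 -> V=0 FIRE
t=3: input=5 -> V=0 FIRE
t=4: input=2 -> V=0 FIRE
t=5: input=3 -> V=0 FIRE
t=6: input=2 -> V=0 FIRE
t=7: input=3 -> V=0 FIRE
t=8: input=1 -> V=8
t=9: input=3 -> V=0 FIRE
t=10: input=5 -> V=0 FIRE
t=11: input=3 -> V=0 FIRE

Answer: 0 1 2 3 4 5 6 7 9 10 11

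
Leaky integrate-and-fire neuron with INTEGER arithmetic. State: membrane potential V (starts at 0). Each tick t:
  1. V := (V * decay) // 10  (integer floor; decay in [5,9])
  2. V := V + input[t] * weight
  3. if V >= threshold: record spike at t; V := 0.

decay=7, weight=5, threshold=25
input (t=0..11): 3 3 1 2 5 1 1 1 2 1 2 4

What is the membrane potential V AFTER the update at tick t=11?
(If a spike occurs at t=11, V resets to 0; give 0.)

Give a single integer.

Answer: 0

Derivation:
t=0: input=3 -> V=15
t=1: input=3 -> V=0 FIRE
t=2: input=1 -> V=5
t=3: input=2 -> V=13
t=4: input=5 -> V=0 FIRE
t=5: input=1 -> V=5
t=6: input=1 -> V=8
t=7: input=1 -> V=10
t=8: input=2 -> V=17
t=9: input=1 -> V=16
t=10: input=2 -> V=21
t=11: input=4 -> V=0 FIRE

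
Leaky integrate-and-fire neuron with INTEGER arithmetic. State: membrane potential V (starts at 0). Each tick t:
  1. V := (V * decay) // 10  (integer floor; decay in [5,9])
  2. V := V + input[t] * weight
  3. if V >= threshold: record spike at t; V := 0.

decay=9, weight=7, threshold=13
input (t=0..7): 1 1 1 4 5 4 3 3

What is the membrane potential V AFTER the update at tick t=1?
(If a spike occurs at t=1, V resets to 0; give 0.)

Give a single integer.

Answer: 0

Derivation:
t=0: input=1 -> V=7
t=1: input=1 -> V=0 FIRE
t=2: input=1 -> V=7
t=3: input=4 -> V=0 FIRE
t=4: input=5 -> V=0 FIRE
t=5: input=4 -> V=0 FIRE
t=6: input=3 -> V=0 FIRE
t=7: input=3 -> V=0 FIRE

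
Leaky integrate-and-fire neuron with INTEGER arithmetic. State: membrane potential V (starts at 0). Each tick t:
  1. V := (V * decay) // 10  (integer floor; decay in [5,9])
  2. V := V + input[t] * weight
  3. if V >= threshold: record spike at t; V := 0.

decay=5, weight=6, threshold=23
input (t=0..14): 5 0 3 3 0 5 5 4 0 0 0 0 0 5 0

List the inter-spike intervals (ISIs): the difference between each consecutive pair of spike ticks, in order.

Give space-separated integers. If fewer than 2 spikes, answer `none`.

t=0: input=5 -> V=0 FIRE
t=1: input=0 -> V=0
t=2: input=3 -> V=18
t=3: input=3 -> V=0 FIRE
t=4: input=0 -> V=0
t=5: input=5 -> V=0 FIRE
t=6: input=5 -> V=0 FIRE
t=7: input=4 -> V=0 FIRE
t=8: input=0 -> V=0
t=9: input=0 -> V=0
t=10: input=0 -> V=0
t=11: input=0 -> V=0
t=12: input=0 -> V=0
t=13: input=5 -> V=0 FIRE
t=14: input=0 -> V=0

Answer: 3 2 1 1 6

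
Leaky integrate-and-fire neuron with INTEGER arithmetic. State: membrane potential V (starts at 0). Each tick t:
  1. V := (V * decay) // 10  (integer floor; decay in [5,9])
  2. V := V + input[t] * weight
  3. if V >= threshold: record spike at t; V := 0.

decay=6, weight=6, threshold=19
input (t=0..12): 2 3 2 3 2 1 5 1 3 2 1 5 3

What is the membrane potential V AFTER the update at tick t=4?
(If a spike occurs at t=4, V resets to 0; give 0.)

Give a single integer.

t=0: input=2 -> V=12
t=1: input=3 -> V=0 FIRE
t=2: input=2 -> V=12
t=3: input=3 -> V=0 FIRE
t=4: input=2 -> V=12
t=5: input=1 -> V=13
t=6: input=5 -> V=0 FIRE
t=7: input=1 -> V=6
t=8: input=3 -> V=0 FIRE
t=9: input=2 -> V=12
t=10: input=1 -> V=13
t=11: input=5 -> V=0 FIRE
t=12: input=3 -> V=18

Answer: 12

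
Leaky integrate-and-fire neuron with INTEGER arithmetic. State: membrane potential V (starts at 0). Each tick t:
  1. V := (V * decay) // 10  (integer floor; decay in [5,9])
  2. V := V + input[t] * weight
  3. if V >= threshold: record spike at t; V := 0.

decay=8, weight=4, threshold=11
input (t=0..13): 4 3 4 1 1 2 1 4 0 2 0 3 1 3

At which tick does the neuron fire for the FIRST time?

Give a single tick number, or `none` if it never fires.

Answer: 0

Derivation:
t=0: input=4 -> V=0 FIRE
t=1: input=3 -> V=0 FIRE
t=2: input=4 -> V=0 FIRE
t=3: input=1 -> V=4
t=4: input=1 -> V=7
t=5: input=2 -> V=0 FIRE
t=6: input=1 -> V=4
t=7: input=4 -> V=0 FIRE
t=8: input=0 -> V=0
t=9: input=2 -> V=8
t=10: input=0 -> V=6
t=11: input=3 -> V=0 FIRE
t=12: input=1 -> V=4
t=13: input=3 -> V=0 FIRE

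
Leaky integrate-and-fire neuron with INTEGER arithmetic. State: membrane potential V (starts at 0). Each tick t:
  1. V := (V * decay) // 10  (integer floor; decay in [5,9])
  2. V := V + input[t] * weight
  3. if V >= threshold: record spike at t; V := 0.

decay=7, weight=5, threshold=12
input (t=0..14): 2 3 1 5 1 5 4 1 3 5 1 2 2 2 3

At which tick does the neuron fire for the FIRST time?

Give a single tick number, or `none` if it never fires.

Answer: 1

Derivation:
t=0: input=2 -> V=10
t=1: input=3 -> V=0 FIRE
t=2: input=1 -> V=5
t=3: input=5 -> V=0 FIRE
t=4: input=1 -> V=5
t=5: input=5 -> V=0 FIRE
t=6: input=4 -> V=0 FIRE
t=7: input=1 -> V=5
t=8: input=3 -> V=0 FIRE
t=9: input=5 -> V=0 FIRE
t=10: input=1 -> V=5
t=11: input=2 -> V=0 FIRE
t=12: input=2 -> V=10
t=13: input=2 -> V=0 FIRE
t=14: input=3 -> V=0 FIRE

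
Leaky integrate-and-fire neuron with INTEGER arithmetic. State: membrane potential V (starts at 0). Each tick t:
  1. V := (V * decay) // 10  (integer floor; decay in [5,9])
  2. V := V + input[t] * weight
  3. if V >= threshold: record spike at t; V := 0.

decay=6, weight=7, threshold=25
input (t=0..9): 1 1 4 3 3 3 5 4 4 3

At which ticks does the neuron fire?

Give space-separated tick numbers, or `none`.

t=0: input=1 -> V=7
t=1: input=1 -> V=11
t=2: input=4 -> V=0 FIRE
t=3: input=3 -> V=21
t=4: input=3 -> V=0 FIRE
t=5: input=3 -> V=21
t=6: input=5 -> V=0 FIRE
t=7: input=4 -> V=0 FIRE
t=8: input=4 -> V=0 FIRE
t=9: input=3 -> V=21

Answer: 2 4 6 7 8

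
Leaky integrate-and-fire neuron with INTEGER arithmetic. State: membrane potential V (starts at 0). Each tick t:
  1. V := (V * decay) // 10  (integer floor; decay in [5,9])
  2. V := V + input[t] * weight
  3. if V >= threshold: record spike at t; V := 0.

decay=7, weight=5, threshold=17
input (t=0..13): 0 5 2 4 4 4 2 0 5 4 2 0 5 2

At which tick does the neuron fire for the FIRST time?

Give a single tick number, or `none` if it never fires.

t=0: input=0 -> V=0
t=1: input=5 -> V=0 FIRE
t=2: input=2 -> V=10
t=3: input=4 -> V=0 FIRE
t=4: input=4 -> V=0 FIRE
t=5: input=4 -> V=0 FIRE
t=6: input=2 -> V=10
t=7: input=0 -> V=7
t=8: input=5 -> V=0 FIRE
t=9: input=4 -> V=0 FIRE
t=10: input=2 -> V=10
t=11: input=0 -> V=7
t=12: input=5 -> V=0 FIRE
t=13: input=2 -> V=10

Answer: 1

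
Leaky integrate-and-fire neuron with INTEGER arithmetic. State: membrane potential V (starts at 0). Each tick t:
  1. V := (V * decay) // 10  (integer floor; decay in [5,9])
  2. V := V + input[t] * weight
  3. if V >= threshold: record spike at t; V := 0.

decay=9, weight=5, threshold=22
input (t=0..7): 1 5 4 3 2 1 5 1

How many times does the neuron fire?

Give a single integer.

Answer: 3

Derivation:
t=0: input=1 -> V=5
t=1: input=5 -> V=0 FIRE
t=2: input=4 -> V=20
t=3: input=3 -> V=0 FIRE
t=4: input=2 -> V=10
t=5: input=1 -> V=14
t=6: input=5 -> V=0 FIRE
t=7: input=1 -> V=5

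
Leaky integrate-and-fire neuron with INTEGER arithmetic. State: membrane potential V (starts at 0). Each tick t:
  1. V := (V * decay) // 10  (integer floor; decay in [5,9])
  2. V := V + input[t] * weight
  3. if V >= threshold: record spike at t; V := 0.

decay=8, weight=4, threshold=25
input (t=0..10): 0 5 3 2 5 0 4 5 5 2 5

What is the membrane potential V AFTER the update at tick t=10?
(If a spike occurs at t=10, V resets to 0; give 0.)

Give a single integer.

t=0: input=0 -> V=0
t=1: input=5 -> V=20
t=2: input=3 -> V=0 FIRE
t=3: input=2 -> V=8
t=4: input=5 -> V=0 FIRE
t=5: input=0 -> V=0
t=6: input=4 -> V=16
t=7: input=5 -> V=0 FIRE
t=8: input=5 -> V=20
t=9: input=2 -> V=24
t=10: input=5 -> V=0 FIRE

Answer: 0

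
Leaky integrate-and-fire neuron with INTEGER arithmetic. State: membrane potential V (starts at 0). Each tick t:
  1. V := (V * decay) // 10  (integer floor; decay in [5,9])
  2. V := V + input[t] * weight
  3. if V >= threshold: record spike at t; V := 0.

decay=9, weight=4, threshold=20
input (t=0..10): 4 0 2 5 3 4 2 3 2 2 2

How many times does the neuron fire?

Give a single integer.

Answer: 4

Derivation:
t=0: input=4 -> V=16
t=1: input=0 -> V=14
t=2: input=2 -> V=0 FIRE
t=3: input=5 -> V=0 FIRE
t=4: input=3 -> V=12
t=5: input=4 -> V=0 FIRE
t=6: input=2 -> V=8
t=7: input=3 -> V=19
t=8: input=2 -> V=0 FIRE
t=9: input=2 -> V=8
t=10: input=2 -> V=15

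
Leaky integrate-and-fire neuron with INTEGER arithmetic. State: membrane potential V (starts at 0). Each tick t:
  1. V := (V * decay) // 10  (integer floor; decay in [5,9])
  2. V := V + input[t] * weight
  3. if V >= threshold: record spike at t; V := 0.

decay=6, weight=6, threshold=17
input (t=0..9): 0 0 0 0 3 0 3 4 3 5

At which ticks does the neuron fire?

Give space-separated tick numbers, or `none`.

t=0: input=0 -> V=0
t=1: input=0 -> V=0
t=2: input=0 -> V=0
t=3: input=0 -> V=0
t=4: input=3 -> V=0 FIRE
t=5: input=0 -> V=0
t=6: input=3 -> V=0 FIRE
t=7: input=4 -> V=0 FIRE
t=8: input=3 -> V=0 FIRE
t=9: input=5 -> V=0 FIRE

Answer: 4 6 7 8 9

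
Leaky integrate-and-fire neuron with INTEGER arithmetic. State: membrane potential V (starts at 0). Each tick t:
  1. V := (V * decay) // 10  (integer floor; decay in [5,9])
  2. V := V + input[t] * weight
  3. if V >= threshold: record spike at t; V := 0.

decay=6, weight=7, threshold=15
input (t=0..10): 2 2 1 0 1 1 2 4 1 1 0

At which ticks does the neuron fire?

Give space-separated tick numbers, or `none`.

Answer: 1 6 7

Derivation:
t=0: input=2 -> V=14
t=1: input=2 -> V=0 FIRE
t=2: input=1 -> V=7
t=3: input=0 -> V=4
t=4: input=1 -> V=9
t=5: input=1 -> V=12
t=6: input=2 -> V=0 FIRE
t=7: input=4 -> V=0 FIRE
t=8: input=1 -> V=7
t=9: input=1 -> V=11
t=10: input=0 -> V=6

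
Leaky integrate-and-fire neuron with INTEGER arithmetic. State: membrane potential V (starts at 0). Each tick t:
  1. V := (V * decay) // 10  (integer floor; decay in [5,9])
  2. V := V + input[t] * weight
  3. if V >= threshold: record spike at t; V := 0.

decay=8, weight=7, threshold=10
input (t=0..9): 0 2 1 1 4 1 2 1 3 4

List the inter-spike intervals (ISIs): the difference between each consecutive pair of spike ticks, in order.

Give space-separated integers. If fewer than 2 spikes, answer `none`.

t=0: input=0 -> V=0
t=1: input=2 -> V=0 FIRE
t=2: input=1 -> V=7
t=3: input=1 -> V=0 FIRE
t=4: input=4 -> V=0 FIRE
t=5: input=1 -> V=7
t=6: input=2 -> V=0 FIRE
t=7: input=1 -> V=7
t=8: input=3 -> V=0 FIRE
t=9: input=4 -> V=0 FIRE

Answer: 2 1 2 2 1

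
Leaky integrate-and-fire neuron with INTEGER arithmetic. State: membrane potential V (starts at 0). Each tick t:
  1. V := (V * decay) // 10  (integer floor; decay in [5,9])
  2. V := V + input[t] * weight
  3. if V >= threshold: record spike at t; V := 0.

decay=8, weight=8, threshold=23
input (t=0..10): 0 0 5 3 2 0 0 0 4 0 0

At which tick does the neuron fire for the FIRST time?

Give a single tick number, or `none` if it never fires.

Answer: 2

Derivation:
t=0: input=0 -> V=0
t=1: input=0 -> V=0
t=2: input=5 -> V=0 FIRE
t=3: input=3 -> V=0 FIRE
t=4: input=2 -> V=16
t=5: input=0 -> V=12
t=6: input=0 -> V=9
t=7: input=0 -> V=7
t=8: input=4 -> V=0 FIRE
t=9: input=0 -> V=0
t=10: input=0 -> V=0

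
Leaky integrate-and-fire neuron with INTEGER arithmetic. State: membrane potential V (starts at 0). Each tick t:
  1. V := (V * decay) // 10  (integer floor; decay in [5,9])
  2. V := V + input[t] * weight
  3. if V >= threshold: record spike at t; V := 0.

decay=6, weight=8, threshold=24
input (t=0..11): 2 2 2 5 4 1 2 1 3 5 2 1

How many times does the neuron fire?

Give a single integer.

t=0: input=2 -> V=16
t=1: input=2 -> V=0 FIRE
t=2: input=2 -> V=16
t=3: input=5 -> V=0 FIRE
t=4: input=4 -> V=0 FIRE
t=5: input=1 -> V=8
t=6: input=2 -> V=20
t=7: input=1 -> V=20
t=8: input=3 -> V=0 FIRE
t=9: input=5 -> V=0 FIRE
t=10: input=2 -> V=16
t=11: input=1 -> V=17

Answer: 5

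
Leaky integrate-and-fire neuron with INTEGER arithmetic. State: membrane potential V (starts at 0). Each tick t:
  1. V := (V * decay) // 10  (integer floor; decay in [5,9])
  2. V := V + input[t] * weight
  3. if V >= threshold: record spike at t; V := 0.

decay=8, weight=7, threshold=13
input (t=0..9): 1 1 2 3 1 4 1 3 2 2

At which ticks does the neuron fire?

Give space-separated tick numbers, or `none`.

t=0: input=1 -> V=7
t=1: input=1 -> V=12
t=2: input=2 -> V=0 FIRE
t=3: input=3 -> V=0 FIRE
t=4: input=1 -> V=7
t=5: input=4 -> V=0 FIRE
t=6: input=1 -> V=7
t=7: input=3 -> V=0 FIRE
t=8: input=2 -> V=0 FIRE
t=9: input=2 -> V=0 FIRE

Answer: 2 3 5 7 8 9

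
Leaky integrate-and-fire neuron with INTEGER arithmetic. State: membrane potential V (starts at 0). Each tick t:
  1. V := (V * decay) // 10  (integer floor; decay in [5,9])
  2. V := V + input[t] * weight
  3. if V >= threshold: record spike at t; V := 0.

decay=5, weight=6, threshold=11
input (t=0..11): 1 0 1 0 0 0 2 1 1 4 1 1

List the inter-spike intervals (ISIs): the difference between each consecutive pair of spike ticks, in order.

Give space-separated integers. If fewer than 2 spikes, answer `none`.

Answer: 3

Derivation:
t=0: input=1 -> V=6
t=1: input=0 -> V=3
t=2: input=1 -> V=7
t=3: input=0 -> V=3
t=4: input=0 -> V=1
t=5: input=0 -> V=0
t=6: input=2 -> V=0 FIRE
t=7: input=1 -> V=6
t=8: input=1 -> V=9
t=9: input=4 -> V=0 FIRE
t=10: input=1 -> V=6
t=11: input=1 -> V=9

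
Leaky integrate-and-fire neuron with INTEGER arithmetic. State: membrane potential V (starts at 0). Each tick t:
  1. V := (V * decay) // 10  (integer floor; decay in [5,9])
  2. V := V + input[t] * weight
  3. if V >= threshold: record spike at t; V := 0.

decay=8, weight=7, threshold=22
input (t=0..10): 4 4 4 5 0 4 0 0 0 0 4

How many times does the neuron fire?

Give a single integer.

t=0: input=4 -> V=0 FIRE
t=1: input=4 -> V=0 FIRE
t=2: input=4 -> V=0 FIRE
t=3: input=5 -> V=0 FIRE
t=4: input=0 -> V=0
t=5: input=4 -> V=0 FIRE
t=6: input=0 -> V=0
t=7: input=0 -> V=0
t=8: input=0 -> V=0
t=9: input=0 -> V=0
t=10: input=4 -> V=0 FIRE

Answer: 6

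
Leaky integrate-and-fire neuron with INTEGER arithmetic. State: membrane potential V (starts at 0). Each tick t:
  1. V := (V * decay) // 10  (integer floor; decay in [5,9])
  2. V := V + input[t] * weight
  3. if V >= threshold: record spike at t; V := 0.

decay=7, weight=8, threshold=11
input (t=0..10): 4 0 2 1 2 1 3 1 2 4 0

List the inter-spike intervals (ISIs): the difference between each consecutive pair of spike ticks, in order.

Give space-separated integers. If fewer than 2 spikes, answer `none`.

t=0: input=4 -> V=0 FIRE
t=1: input=0 -> V=0
t=2: input=2 -> V=0 FIRE
t=3: input=1 -> V=8
t=4: input=2 -> V=0 FIRE
t=5: input=1 -> V=8
t=6: input=3 -> V=0 FIRE
t=7: input=1 -> V=8
t=8: input=2 -> V=0 FIRE
t=9: input=4 -> V=0 FIRE
t=10: input=0 -> V=0

Answer: 2 2 2 2 1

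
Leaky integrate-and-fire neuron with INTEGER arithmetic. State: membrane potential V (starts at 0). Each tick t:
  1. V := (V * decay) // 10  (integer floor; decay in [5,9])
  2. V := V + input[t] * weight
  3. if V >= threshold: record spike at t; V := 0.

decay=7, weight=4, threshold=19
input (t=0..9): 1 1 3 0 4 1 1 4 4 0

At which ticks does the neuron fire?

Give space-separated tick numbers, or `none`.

t=0: input=1 -> V=4
t=1: input=1 -> V=6
t=2: input=3 -> V=16
t=3: input=0 -> V=11
t=4: input=4 -> V=0 FIRE
t=5: input=1 -> V=4
t=6: input=1 -> V=6
t=7: input=4 -> V=0 FIRE
t=8: input=4 -> V=16
t=9: input=0 -> V=11

Answer: 4 7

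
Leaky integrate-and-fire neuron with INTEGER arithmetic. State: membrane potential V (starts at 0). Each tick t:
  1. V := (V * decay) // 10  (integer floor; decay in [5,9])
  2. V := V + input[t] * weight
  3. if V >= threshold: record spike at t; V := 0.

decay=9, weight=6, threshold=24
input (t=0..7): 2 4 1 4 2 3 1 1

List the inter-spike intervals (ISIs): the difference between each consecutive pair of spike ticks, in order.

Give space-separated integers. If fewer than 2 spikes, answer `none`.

Answer: 2 2

Derivation:
t=0: input=2 -> V=12
t=1: input=4 -> V=0 FIRE
t=2: input=1 -> V=6
t=3: input=4 -> V=0 FIRE
t=4: input=2 -> V=12
t=5: input=3 -> V=0 FIRE
t=6: input=1 -> V=6
t=7: input=1 -> V=11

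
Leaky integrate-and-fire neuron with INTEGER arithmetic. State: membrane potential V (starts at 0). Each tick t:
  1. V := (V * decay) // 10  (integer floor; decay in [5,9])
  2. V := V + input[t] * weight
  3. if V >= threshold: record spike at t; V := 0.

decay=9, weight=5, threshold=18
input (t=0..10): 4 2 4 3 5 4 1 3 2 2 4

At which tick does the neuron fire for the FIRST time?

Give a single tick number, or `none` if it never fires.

t=0: input=4 -> V=0 FIRE
t=1: input=2 -> V=10
t=2: input=4 -> V=0 FIRE
t=3: input=3 -> V=15
t=4: input=5 -> V=0 FIRE
t=5: input=4 -> V=0 FIRE
t=6: input=1 -> V=5
t=7: input=3 -> V=0 FIRE
t=8: input=2 -> V=10
t=9: input=2 -> V=0 FIRE
t=10: input=4 -> V=0 FIRE

Answer: 0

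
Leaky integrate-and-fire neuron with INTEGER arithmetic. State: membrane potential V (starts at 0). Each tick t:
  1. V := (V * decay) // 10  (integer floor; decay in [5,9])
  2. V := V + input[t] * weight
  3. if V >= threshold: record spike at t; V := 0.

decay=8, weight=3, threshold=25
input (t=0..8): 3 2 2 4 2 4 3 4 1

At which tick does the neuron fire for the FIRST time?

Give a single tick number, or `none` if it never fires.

Answer: 4

Derivation:
t=0: input=3 -> V=9
t=1: input=2 -> V=13
t=2: input=2 -> V=16
t=3: input=4 -> V=24
t=4: input=2 -> V=0 FIRE
t=5: input=4 -> V=12
t=6: input=3 -> V=18
t=7: input=4 -> V=0 FIRE
t=8: input=1 -> V=3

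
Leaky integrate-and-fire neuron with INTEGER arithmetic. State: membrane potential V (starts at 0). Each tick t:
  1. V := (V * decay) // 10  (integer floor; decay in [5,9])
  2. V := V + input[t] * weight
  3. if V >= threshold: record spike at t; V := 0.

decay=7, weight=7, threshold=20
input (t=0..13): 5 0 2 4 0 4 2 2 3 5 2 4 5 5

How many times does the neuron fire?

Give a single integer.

t=0: input=5 -> V=0 FIRE
t=1: input=0 -> V=0
t=2: input=2 -> V=14
t=3: input=4 -> V=0 FIRE
t=4: input=0 -> V=0
t=5: input=4 -> V=0 FIRE
t=6: input=2 -> V=14
t=7: input=2 -> V=0 FIRE
t=8: input=3 -> V=0 FIRE
t=9: input=5 -> V=0 FIRE
t=10: input=2 -> V=14
t=11: input=4 -> V=0 FIRE
t=12: input=5 -> V=0 FIRE
t=13: input=5 -> V=0 FIRE

Answer: 9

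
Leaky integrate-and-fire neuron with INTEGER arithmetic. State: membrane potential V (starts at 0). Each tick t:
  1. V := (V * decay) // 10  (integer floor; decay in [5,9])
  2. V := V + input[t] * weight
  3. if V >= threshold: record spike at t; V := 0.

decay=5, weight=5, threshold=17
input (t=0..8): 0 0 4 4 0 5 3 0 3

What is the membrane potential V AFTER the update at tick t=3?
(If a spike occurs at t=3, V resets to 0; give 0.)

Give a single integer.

Answer: 0

Derivation:
t=0: input=0 -> V=0
t=1: input=0 -> V=0
t=2: input=4 -> V=0 FIRE
t=3: input=4 -> V=0 FIRE
t=4: input=0 -> V=0
t=5: input=5 -> V=0 FIRE
t=6: input=3 -> V=15
t=7: input=0 -> V=7
t=8: input=3 -> V=0 FIRE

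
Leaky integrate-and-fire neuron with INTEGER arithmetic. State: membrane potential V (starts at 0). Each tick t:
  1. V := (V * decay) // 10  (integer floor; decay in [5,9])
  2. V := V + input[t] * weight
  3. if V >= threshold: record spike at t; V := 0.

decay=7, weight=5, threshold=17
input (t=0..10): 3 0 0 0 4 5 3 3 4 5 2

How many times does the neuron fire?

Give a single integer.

Answer: 5

Derivation:
t=0: input=3 -> V=15
t=1: input=0 -> V=10
t=2: input=0 -> V=7
t=3: input=0 -> V=4
t=4: input=4 -> V=0 FIRE
t=5: input=5 -> V=0 FIRE
t=6: input=3 -> V=15
t=7: input=3 -> V=0 FIRE
t=8: input=4 -> V=0 FIRE
t=9: input=5 -> V=0 FIRE
t=10: input=2 -> V=10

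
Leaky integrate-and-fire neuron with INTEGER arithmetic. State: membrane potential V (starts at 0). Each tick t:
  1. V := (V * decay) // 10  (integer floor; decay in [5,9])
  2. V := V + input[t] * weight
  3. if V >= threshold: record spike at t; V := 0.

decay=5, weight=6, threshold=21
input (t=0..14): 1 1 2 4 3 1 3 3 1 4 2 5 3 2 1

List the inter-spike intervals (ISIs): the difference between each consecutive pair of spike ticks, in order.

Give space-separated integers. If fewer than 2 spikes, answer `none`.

t=0: input=1 -> V=6
t=1: input=1 -> V=9
t=2: input=2 -> V=16
t=3: input=4 -> V=0 FIRE
t=4: input=3 -> V=18
t=5: input=1 -> V=15
t=6: input=3 -> V=0 FIRE
t=7: input=3 -> V=18
t=8: input=1 -> V=15
t=9: input=4 -> V=0 FIRE
t=10: input=2 -> V=12
t=11: input=5 -> V=0 FIRE
t=12: input=3 -> V=18
t=13: input=2 -> V=0 FIRE
t=14: input=1 -> V=6

Answer: 3 3 2 2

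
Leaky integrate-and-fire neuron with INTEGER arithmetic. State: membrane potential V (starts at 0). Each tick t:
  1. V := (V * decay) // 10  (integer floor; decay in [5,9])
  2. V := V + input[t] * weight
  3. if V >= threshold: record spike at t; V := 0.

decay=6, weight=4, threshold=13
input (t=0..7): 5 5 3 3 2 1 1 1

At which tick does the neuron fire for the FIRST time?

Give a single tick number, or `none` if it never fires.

t=0: input=5 -> V=0 FIRE
t=1: input=5 -> V=0 FIRE
t=2: input=3 -> V=12
t=3: input=3 -> V=0 FIRE
t=4: input=2 -> V=8
t=5: input=1 -> V=8
t=6: input=1 -> V=8
t=7: input=1 -> V=8

Answer: 0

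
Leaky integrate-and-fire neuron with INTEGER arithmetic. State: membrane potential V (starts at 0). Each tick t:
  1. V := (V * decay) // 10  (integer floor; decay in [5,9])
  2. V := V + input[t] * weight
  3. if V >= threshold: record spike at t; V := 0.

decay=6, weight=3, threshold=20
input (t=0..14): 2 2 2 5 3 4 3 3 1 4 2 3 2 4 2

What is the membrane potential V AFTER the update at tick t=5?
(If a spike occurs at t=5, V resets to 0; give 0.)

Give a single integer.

Answer: 17

Derivation:
t=0: input=2 -> V=6
t=1: input=2 -> V=9
t=2: input=2 -> V=11
t=3: input=5 -> V=0 FIRE
t=4: input=3 -> V=9
t=5: input=4 -> V=17
t=6: input=3 -> V=19
t=7: input=3 -> V=0 FIRE
t=8: input=1 -> V=3
t=9: input=4 -> V=13
t=10: input=2 -> V=13
t=11: input=3 -> V=16
t=12: input=2 -> V=15
t=13: input=4 -> V=0 FIRE
t=14: input=2 -> V=6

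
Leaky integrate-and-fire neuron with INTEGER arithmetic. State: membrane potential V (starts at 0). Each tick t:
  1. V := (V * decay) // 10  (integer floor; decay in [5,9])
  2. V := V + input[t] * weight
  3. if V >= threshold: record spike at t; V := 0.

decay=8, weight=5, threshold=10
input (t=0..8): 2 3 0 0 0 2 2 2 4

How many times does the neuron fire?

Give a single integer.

Answer: 6

Derivation:
t=0: input=2 -> V=0 FIRE
t=1: input=3 -> V=0 FIRE
t=2: input=0 -> V=0
t=3: input=0 -> V=0
t=4: input=0 -> V=0
t=5: input=2 -> V=0 FIRE
t=6: input=2 -> V=0 FIRE
t=7: input=2 -> V=0 FIRE
t=8: input=4 -> V=0 FIRE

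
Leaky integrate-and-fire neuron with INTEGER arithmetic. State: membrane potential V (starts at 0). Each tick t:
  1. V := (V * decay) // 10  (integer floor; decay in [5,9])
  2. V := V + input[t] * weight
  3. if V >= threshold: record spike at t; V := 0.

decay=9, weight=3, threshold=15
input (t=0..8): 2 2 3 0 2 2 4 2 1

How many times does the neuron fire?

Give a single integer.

t=0: input=2 -> V=6
t=1: input=2 -> V=11
t=2: input=3 -> V=0 FIRE
t=3: input=0 -> V=0
t=4: input=2 -> V=6
t=5: input=2 -> V=11
t=6: input=4 -> V=0 FIRE
t=7: input=2 -> V=6
t=8: input=1 -> V=8

Answer: 2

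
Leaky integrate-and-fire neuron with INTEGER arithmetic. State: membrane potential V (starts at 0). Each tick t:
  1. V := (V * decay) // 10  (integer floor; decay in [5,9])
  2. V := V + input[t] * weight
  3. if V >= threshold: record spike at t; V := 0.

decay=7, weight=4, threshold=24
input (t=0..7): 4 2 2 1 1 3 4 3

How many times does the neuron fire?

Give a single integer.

Answer: 1

Derivation:
t=0: input=4 -> V=16
t=1: input=2 -> V=19
t=2: input=2 -> V=21
t=3: input=1 -> V=18
t=4: input=1 -> V=16
t=5: input=3 -> V=23
t=6: input=4 -> V=0 FIRE
t=7: input=3 -> V=12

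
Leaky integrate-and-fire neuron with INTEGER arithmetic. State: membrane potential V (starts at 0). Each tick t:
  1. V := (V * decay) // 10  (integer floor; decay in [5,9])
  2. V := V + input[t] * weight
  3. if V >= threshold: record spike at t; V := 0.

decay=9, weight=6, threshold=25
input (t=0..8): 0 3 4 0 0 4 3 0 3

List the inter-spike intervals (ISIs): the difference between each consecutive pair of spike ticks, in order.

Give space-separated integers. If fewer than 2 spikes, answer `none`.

t=0: input=0 -> V=0
t=1: input=3 -> V=18
t=2: input=4 -> V=0 FIRE
t=3: input=0 -> V=0
t=4: input=0 -> V=0
t=5: input=4 -> V=24
t=6: input=3 -> V=0 FIRE
t=7: input=0 -> V=0
t=8: input=3 -> V=18

Answer: 4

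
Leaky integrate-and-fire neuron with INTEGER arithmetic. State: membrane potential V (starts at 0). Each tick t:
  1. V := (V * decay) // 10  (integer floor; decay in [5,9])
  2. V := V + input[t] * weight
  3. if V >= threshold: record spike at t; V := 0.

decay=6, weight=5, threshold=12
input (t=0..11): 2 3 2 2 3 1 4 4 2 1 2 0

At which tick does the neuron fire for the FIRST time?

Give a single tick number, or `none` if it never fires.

Answer: 1

Derivation:
t=0: input=2 -> V=10
t=1: input=3 -> V=0 FIRE
t=2: input=2 -> V=10
t=3: input=2 -> V=0 FIRE
t=4: input=3 -> V=0 FIRE
t=5: input=1 -> V=5
t=6: input=4 -> V=0 FIRE
t=7: input=4 -> V=0 FIRE
t=8: input=2 -> V=10
t=9: input=1 -> V=11
t=10: input=2 -> V=0 FIRE
t=11: input=0 -> V=0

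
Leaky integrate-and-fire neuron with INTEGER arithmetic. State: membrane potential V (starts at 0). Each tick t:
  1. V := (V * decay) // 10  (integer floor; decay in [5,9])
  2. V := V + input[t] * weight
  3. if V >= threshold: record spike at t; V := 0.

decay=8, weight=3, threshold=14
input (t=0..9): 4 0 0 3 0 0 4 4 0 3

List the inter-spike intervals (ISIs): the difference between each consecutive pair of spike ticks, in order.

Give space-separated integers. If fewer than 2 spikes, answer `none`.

t=0: input=4 -> V=12
t=1: input=0 -> V=9
t=2: input=0 -> V=7
t=3: input=3 -> V=0 FIRE
t=4: input=0 -> V=0
t=5: input=0 -> V=0
t=6: input=4 -> V=12
t=7: input=4 -> V=0 FIRE
t=8: input=0 -> V=0
t=9: input=3 -> V=9

Answer: 4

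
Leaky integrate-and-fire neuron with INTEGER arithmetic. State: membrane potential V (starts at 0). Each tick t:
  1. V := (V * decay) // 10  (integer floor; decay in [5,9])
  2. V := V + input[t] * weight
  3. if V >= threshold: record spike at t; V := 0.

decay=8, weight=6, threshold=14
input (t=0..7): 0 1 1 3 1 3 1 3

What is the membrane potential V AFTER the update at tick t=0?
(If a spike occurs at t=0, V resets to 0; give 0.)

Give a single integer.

t=0: input=0 -> V=0
t=1: input=1 -> V=6
t=2: input=1 -> V=10
t=3: input=3 -> V=0 FIRE
t=4: input=1 -> V=6
t=5: input=3 -> V=0 FIRE
t=6: input=1 -> V=6
t=7: input=3 -> V=0 FIRE

Answer: 0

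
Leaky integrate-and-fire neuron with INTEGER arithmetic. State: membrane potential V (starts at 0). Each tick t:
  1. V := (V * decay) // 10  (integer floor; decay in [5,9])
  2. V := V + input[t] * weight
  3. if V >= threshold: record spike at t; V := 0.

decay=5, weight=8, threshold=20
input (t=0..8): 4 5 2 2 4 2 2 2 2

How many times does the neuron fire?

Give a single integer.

Answer: 6

Derivation:
t=0: input=4 -> V=0 FIRE
t=1: input=5 -> V=0 FIRE
t=2: input=2 -> V=16
t=3: input=2 -> V=0 FIRE
t=4: input=4 -> V=0 FIRE
t=5: input=2 -> V=16
t=6: input=2 -> V=0 FIRE
t=7: input=2 -> V=16
t=8: input=2 -> V=0 FIRE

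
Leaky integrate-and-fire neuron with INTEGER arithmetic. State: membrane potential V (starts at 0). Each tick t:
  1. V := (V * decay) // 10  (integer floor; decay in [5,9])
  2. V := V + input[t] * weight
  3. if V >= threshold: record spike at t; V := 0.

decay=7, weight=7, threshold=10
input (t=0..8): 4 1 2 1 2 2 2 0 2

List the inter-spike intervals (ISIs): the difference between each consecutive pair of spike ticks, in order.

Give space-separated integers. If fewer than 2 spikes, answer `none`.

Answer: 2 2 1 1 2

Derivation:
t=0: input=4 -> V=0 FIRE
t=1: input=1 -> V=7
t=2: input=2 -> V=0 FIRE
t=3: input=1 -> V=7
t=4: input=2 -> V=0 FIRE
t=5: input=2 -> V=0 FIRE
t=6: input=2 -> V=0 FIRE
t=7: input=0 -> V=0
t=8: input=2 -> V=0 FIRE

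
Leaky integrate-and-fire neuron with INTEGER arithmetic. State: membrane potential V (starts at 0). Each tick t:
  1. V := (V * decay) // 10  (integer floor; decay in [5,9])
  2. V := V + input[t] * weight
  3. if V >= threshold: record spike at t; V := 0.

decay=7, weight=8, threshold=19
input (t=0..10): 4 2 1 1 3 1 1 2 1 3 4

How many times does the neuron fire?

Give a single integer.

Answer: 6

Derivation:
t=0: input=4 -> V=0 FIRE
t=1: input=2 -> V=16
t=2: input=1 -> V=0 FIRE
t=3: input=1 -> V=8
t=4: input=3 -> V=0 FIRE
t=5: input=1 -> V=8
t=6: input=1 -> V=13
t=7: input=2 -> V=0 FIRE
t=8: input=1 -> V=8
t=9: input=3 -> V=0 FIRE
t=10: input=4 -> V=0 FIRE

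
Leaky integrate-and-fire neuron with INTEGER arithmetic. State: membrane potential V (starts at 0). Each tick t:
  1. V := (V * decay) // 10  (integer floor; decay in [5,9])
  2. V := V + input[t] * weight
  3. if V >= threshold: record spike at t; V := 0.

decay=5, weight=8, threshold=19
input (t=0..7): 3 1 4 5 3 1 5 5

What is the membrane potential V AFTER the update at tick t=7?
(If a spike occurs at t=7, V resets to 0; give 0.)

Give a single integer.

t=0: input=3 -> V=0 FIRE
t=1: input=1 -> V=8
t=2: input=4 -> V=0 FIRE
t=3: input=5 -> V=0 FIRE
t=4: input=3 -> V=0 FIRE
t=5: input=1 -> V=8
t=6: input=5 -> V=0 FIRE
t=7: input=5 -> V=0 FIRE

Answer: 0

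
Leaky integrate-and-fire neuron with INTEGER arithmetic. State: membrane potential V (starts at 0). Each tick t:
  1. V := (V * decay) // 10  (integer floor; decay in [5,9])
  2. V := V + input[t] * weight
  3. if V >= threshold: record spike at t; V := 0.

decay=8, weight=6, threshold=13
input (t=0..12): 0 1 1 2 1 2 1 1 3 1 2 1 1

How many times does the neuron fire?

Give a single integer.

Answer: 4

Derivation:
t=0: input=0 -> V=0
t=1: input=1 -> V=6
t=2: input=1 -> V=10
t=3: input=2 -> V=0 FIRE
t=4: input=1 -> V=6
t=5: input=2 -> V=0 FIRE
t=6: input=1 -> V=6
t=7: input=1 -> V=10
t=8: input=3 -> V=0 FIRE
t=9: input=1 -> V=6
t=10: input=2 -> V=0 FIRE
t=11: input=1 -> V=6
t=12: input=1 -> V=10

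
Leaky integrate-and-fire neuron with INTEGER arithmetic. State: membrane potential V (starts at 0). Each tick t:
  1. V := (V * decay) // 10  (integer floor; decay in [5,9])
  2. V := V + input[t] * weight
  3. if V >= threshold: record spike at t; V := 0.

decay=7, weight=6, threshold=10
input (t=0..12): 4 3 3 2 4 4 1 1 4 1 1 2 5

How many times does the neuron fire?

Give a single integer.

Answer: 11

Derivation:
t=0: input=4 -> V=0 FIRE
t=1: input=3 -> V=0 FIRE
t=2: input=3 -> V=0 FIRE
t=3: input=2 -> V=0 FIRE
t=4: input=4 -> V=0 FIRE
t=5: input=4 -> V=0 FIRE
t=6: input=1 -> V=6
t=7: input=1 -> V=0 FIRE
t=8: input=4 -> V=0 FIRE
t=9: input=1 -> V=6
t=10: input=1 -> V=0 FIRE
t=11: input=2 -> V=0 FIRE
t=12: input=5 -> V=0 FIRE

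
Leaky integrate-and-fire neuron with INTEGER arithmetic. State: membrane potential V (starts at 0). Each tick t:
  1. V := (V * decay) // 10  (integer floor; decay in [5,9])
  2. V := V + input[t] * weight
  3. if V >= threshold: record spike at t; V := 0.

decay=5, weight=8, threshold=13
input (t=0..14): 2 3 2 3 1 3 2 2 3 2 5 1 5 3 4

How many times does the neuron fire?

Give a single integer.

t=0: input=2 -> V=0 FIRE
t=1: input=3 -> V=0 FIRE
t=2: input=2 -> V=0 FIRE
t=3: input=3 -> V=0 FIRE
t=4: input=1 -> V=8
t=5: input=3 -> V=0 FIRE
t=6: input=2 -> V=0 FIRE
t=7: input=2 -> V=0 FIRE
t=8: input=3 -> V=0 FIRE
t=9: input=2 -> V=0 FIRE
t=10: input=5 -> V=0 FIRE
t=11: input=1 -> V=8
t=12: input=5 -> V=0 FIRE
t=13: input=3 -> V=0 FIRE
t=14: input=4 -> V=0 FIRE

Answer: 13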